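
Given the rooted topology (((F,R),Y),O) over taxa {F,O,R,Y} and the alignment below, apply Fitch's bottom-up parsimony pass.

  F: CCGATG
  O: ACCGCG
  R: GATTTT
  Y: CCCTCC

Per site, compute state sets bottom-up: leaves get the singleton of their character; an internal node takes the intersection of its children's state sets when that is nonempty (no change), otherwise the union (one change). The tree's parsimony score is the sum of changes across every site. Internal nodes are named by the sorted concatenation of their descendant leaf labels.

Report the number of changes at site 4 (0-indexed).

[col 0] FR: children F:{C}, R:{G} ∪→ {C,G}; cost 1
[col 0] FRY: children FR:{C,G}, Y:{C} ∩→ {C}; cost 0
[col 0] FORY: children FRY:{C}, O:{A} ∪→ {A,C}; cost 1
[col 1] FR: children F:{C}, R:{A} ∪→ {A,C}; cost 1
[col 1] FRY: children FR:{A,C}, Y:{C} ∩→ {C}; cost 0
[col 1] FORY: children FRY:{C}, O:{C} ∩→ {C}; cost 0
[col 2] FR: children F:{G}, R:{T} ∪→ {G,T}; cost 1
[col 2] FRY: children FR:{G,T}, Y:{C} ∪→ {C,G,T}; cost 1
[col 2] FORY: children FRY:{C,G,T}, O:{C} ∩→ {C}; cost 0
[col 3] FR: children F:{A}, R:{T} ∪→ {A,T}; cost 1
[col 3] FRY: children FR:{A,T}, Y:{T} ∩→ {T}; cost 0
[col 3] FORY: children FRY:{T}, O:{G} ∪→ {G,T}; cost 1
[col 4] FR: children F:{T}, R:{T} ∩→ {T}; cost 0
[col 4] FRY: children FR:{T}, Y:{C} ∪→ {C,T}; cost 1
[col 4] FORY: children FRY:{C,T}, O:{C} ∩→ {C}; cost 0
[col 5] FR: children F:{G}, R:{T} ∪→ {G,T}; cost 1
[col 5] FRY: children FR:{G,T}, Y:{C} ∪→ {C,G,T}; cost 1
[col 5] FORY: children FRY:{C,G,T}, O:{G} ∩→ {G}; cost 0
per-site changes: [2, 1, 2, 2, 1, 2]; total = 10

1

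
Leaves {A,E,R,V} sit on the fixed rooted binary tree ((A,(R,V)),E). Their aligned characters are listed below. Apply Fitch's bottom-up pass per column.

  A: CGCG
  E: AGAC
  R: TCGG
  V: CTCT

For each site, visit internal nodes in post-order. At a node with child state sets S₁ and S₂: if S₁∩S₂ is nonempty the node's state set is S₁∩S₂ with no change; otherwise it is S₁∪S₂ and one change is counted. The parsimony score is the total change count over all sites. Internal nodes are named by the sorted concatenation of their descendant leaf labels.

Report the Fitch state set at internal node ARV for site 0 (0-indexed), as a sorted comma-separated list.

RV@0: {T} ∪ {C} = {C,T} (union, +1)
ARV@0: {C} ∩ {C,T} = {C} (intersection, +0)
AERV@0: {C} ∪ {A} = {A,C} (union, +1)
RV@1: {C} ∪ {T} = {C,T} (union, +1)
ARV@1: {G} ∪ {C,T} = {C,G,T} (union, +1)
AERV@1: {C,G,T} ∩ {G} = {G} (intersection, +0)
RV@2: {G} ∪ {C} = {C,G} (union, +1)
ARV@2: {C} ∩ {C,G} = {C} (intersection, +0)
AERV@2: {C} ∪ {A} = {A,C} (union, +1)
RV@3: {G} ∪ {T} = {G,T} (union, +1)
ARV@3: {G} ∩ {G,T} = {G} (intersection, +0)
AERV@3: {G} ∪ {C} = {C,G} (union, +1)
per-site changes: [2, 2, 2, 2]; total = 8

C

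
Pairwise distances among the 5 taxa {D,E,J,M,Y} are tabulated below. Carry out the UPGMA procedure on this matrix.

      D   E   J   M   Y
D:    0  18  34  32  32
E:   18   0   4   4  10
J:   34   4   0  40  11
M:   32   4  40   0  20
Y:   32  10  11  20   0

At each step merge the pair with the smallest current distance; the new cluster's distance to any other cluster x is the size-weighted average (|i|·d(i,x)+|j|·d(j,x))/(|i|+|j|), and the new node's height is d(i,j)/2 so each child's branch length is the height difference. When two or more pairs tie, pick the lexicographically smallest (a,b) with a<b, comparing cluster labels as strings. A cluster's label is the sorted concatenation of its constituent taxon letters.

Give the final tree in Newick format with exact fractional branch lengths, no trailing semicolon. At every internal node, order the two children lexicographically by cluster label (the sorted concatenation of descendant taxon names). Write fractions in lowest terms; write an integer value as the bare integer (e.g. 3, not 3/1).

step 1: merge (E,J) at d=4; branch lengths E→2, J→2; new cluster EJ
  updated: d(D,EJ)=26, d(EJ,M)=22, d(EJ,Y)=21/2
step 2: merge (EJ,Y) at d=21/2; branch lengths EJ→13/4, Y→21/4; new cluster EJY
  updated: d(D,EJY)=28, d(EJY,M)=64/3
step 3: merge (EJY,M) at d=64/3; branch lengths EJY→65/12, M→32/3; new cluster EJMY
  updated: d(D,EJMY)=29
step 4: merge (D,EJMY) at d=29; branch lengths D→29/2, EJMY→23/6; new cluster DEJMY
final tree: (D:29/2,(((E:2,J:2):13/4,Y:21/4):65/12,M:32/3):23/6)
total length: 563/12

(D:29/2,(((E:2,J:2):13/4,Y:21/4):65/12,M:32/3):23/6)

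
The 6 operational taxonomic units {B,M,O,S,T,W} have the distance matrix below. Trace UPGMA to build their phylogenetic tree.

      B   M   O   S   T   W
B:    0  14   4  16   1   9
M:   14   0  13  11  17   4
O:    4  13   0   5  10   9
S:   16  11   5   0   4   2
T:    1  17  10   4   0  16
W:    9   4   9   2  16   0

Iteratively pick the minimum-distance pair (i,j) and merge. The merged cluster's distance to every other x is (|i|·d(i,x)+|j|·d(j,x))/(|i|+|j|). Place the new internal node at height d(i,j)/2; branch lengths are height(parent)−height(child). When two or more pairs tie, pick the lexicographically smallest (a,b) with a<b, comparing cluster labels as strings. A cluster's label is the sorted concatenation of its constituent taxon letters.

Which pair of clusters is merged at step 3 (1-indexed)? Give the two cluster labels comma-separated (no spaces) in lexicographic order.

BT,O

1. join B+T (d=1) ⇒ BT; edges |B|=1/2, |T|=1/2
  updated: d(BT,M)=31/2, d(BT,O)=7, d(BT,S)=10, d(BT,W)=25/2
2. join S+W (d=2) ⇒ SW; edges |S|=1, |W|=1
  updated: d(BT,SW)=45/4, d(M,SW)=15/2, d(O,SW)=7
3. join BT+O (d=7) ⇒ BOT; edges |BT|=3, |O|=7/2
  updated: d(BOT,M)=44/3, d(BOT,SW)=59/6
4. join M+SW (d=15/2) ⇒ MSW; edges |M|=15/4, |SW|=11/4
  updated: d(BOT,MSW)=103/9
5. join BOT+MSW (d=103/9) ⇒ BMOSTW; edges |BOT|=20/9, |MSW|=71/36
final tree: (((B:1/2,T:1/2):3,O:7/2):20/9,(M:15/4,(S:1,W:1):11/4):71/36)
total length: 727/36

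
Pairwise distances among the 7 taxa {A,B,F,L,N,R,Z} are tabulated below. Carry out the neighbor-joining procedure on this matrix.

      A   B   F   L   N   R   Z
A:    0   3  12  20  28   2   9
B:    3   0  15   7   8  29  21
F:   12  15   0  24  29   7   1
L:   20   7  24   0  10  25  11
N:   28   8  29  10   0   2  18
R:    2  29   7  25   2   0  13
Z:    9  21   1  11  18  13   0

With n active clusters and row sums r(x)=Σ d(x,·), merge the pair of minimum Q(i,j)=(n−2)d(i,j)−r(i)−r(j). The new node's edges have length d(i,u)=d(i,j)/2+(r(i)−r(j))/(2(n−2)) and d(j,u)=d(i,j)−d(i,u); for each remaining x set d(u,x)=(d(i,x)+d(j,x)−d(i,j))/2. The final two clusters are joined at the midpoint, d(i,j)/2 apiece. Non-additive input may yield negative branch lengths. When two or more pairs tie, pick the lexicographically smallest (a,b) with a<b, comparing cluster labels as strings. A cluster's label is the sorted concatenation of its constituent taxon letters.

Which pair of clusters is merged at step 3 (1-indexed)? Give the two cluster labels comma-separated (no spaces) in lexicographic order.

B,L

step 1: merge (N,R) at d=2, Q=-163; branch lengths N→27/10, R→-7/10; new cluster NR
  updated: d(A,NR)=14, d(B,NR)=35/2, d(F,NR)=17, d(L,NR)=33/2, d(NR,Z)=29/2
step 2: merge (F,Z) at d=1, Q=-243/2; branch lengths F→33/16, Z→-17/16; new cluster FZ
  updated: d(A,FZ)=10, d(B,FZ)=35/2, d(FZ,L)=17, d(FZ,NR)=61/4
step 3: merge (B,L) at d=7, Q=-169/2; branch lengths B→11/12, L→73/12; new cluster BL
  updated: d(A,BL)=8, d(BL,FZ)=55/4, d(BL,NR)=27/2
step 4: merge (A,BL) at d=8, Q=-205/4; branch lengths A→51/16, BL→77/16; new cluster ABL
  updated: d(ABL,FZ)=63/8, d(ABL,NR)=39/4
step 5: merge (ABL,FZ) at d=63/8, Q=-263/8; branch lengths ABL→19/16, FZ→107/16; new cluster ABFLZ
  updated: d(ABFLZ,NR)=137/16
step 6: merge (ABFLZ,NR) at d=137/16; branch lengths ABFLZ→137/32, NR→137/32; new cluster ABFLNRZ
final tree: (((A:51/16,(B:11/12,L:73/12):77/16):19/16,(F:33/16,Z:-17/16):107/16):137/32,(N:27/10,R:-7/10):137/32)
total length: 551/16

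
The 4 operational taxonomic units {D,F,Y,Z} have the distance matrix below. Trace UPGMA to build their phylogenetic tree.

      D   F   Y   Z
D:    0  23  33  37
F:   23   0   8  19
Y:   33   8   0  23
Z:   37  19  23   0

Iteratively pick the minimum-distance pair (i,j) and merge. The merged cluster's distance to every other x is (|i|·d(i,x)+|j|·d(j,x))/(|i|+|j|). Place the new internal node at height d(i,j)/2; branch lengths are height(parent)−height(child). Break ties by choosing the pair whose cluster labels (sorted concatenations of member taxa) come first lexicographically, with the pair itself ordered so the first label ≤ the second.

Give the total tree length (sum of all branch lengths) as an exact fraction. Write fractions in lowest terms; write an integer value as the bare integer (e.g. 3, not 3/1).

1. join F+Y (d=8) ⇒ FY; edges |F|=4, |Y|=4
  updated: d(D,FY)=28, d(FY,Z)=21
2. join FY+Z (d=21) ⇒ FYZ; edges |FY|=13/2, |Z|=21/2
  updated: d(D,FYZ)=31
3. join D+FYZ (d=31) ⇒ DFYZ; edges |D|=31/2, |FYZ|=5
final tree: (D:31/2,((F:4,Y:4):13/2,Z:21/2):5)
total length: 91/2

91/2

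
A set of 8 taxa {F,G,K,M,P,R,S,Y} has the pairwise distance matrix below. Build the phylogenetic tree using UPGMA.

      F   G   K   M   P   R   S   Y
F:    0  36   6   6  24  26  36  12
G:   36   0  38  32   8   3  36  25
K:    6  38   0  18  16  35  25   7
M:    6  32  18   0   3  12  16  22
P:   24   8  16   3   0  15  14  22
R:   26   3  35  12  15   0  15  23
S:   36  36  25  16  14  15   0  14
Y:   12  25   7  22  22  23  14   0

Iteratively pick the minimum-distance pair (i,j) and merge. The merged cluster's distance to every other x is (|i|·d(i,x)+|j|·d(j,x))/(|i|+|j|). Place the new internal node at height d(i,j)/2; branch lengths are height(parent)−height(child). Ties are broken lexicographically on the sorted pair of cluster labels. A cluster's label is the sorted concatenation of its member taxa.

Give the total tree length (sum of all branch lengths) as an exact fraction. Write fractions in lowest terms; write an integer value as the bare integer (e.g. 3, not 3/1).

1. join G+R (d=3) ⇒ GR; edges |G|=3/2, |R|=3/2
  updated: d(F,GR)=31, d(GR,K)=73/2, d(GR,M)=22, d(GR,P)=23/2, d(GR,S)=51/2, d(GR,Y)=24
2. join M+P (d=3) ⇒ MP; edges |M|=3/2, |P|=3/2
  updated: d(F,MP)=15, d(GR,MP)=67/4, d(K,MP)=17, d(MP,S)=15, d(MP,Y)=22
3. join F+K (d=6) ⇒ FK; edges |F|=3, |K|=3
  updated: d(FK,GR)=135/4, d(FK,MP)=16, d(FK,S)=61/2, d(FK,Y)=19/2
4. join FK+Y (d=19/2) ⇒ FKY; edges |FK|=7/4, |Y|=19/4
  updated: d(FKY,GR)=61/2, d(FKY,MP)=18, d(FKY,S)=25
5. join MP+S (d=15) ⇒ MPS; edges |MP|=6, |S|=15/2
  updated: d(FKY,MPS)=61/3, d(GR,MPS)=59/3
6. join GR+MPS (d=59/3) ⇒ GMPRS; edges |GR|=25/3, |MPS|=7/3
  updated: d(FKY,GMPRS)=122/5
7. join FKY+GMPRS (d=122/5) ⇒ FGKMPRSY; edges |FKY|=149/20, |GMPRS|=71/30
final tree: (((F:3,K:3):7/4,Y:19/4):149/20,((G:3/2,R:3/2):25/3,((M:3/2,P:3/2):6,S:15/2):7/3):71/30)
total length: 3149/60

3149/60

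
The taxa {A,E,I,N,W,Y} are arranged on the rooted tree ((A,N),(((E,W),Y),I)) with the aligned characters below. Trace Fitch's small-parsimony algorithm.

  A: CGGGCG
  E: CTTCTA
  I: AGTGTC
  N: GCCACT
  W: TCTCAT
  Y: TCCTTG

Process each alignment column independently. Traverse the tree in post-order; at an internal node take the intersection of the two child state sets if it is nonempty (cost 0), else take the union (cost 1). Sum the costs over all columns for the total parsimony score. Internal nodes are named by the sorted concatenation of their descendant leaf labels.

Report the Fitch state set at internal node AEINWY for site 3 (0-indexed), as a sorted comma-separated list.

AN@0: {C} ∪ {G} = {C,G} (union, +1)
EW@0: {C} ∪ {T} = {C,T} (union, +1)
EWY@0: {C,T} ∩ {T} = {T} (intersection, +0)
EIWY@0: {T} ∪ {A} = {A,T} (union, +1)
AEINWY@0: {C,G} ∪ {A,T} = {A,C,G,T} (union, +1)
AN@1: {G} ∪ {C} = {C,G} (union, +1)
EW@1: {T} ∪ {C} = {C,T} (union, +1)
EWY@1: {C,T} ∩ {C} = {C} (intersection, +0)
EIWY@1: {C} ∪ {G} = {C,G} (union, +1)
AEINWY@1: {C,G} ∩ {C,G} = {C,G} (intersection, +0)
AN@2: {G} ∪ {C} = {C,G} (union, +1)
EW@2: {T} ∩ {T} = {T} (intersection, +0)
EWY@2: {T} ∪ {C} = {C,T} (union, +1)
EIWY@2: {C,T} ∩ {T} = {T} (intersection, +0)
AEINWY@2: {C,G} ∪ {T} = {C,G,T} (union, +1)
AN@3: {G} ∪ {A} = {A,G} (union, +1)
EW@3: {C} ∩ {C} = {C} (intersection, +0)
EWY@3: {C} ∪ {T} = {C,T} (union, +1)
EIWY@3: {C,T} ∪ {G} = {C,G,T} (union, +1)
AEINWY@3: {A,G} ∩ {C,G,T} = {G} (intersection, +0)
AN@4: {C} ∩ {C} = {C} (intersection, +0)
EW@4: {T} ∪ {A} = {A,T} (union, +1)
EWY@4: {A,T} ∩ {T} = {T} (intersection, +0)
EIWY@4: {T} ∩ {T} = {T} (intersection, +0)
AEINWY@4: {C} ∪ {T} = {C,T} (union, +1)
AN@5: {G} ∪ {T} = {G,T} (union, +1)
EW@5: {A} ∪ {T} = {A,T} (union, +1)
EWY@5: {A,T} ∪ {G} = {A,G,T} (union, +1)
EIWY@5: {A,G,T} ∪ {C} = {A,C,G,T} (union, +1)
AEINWY@5: {G,T} ∩ {A,C,G,T} = {G,T} (intersection, +0)
per-site changes: [4, 3, 3, 3, 2, 4]; total = 19

G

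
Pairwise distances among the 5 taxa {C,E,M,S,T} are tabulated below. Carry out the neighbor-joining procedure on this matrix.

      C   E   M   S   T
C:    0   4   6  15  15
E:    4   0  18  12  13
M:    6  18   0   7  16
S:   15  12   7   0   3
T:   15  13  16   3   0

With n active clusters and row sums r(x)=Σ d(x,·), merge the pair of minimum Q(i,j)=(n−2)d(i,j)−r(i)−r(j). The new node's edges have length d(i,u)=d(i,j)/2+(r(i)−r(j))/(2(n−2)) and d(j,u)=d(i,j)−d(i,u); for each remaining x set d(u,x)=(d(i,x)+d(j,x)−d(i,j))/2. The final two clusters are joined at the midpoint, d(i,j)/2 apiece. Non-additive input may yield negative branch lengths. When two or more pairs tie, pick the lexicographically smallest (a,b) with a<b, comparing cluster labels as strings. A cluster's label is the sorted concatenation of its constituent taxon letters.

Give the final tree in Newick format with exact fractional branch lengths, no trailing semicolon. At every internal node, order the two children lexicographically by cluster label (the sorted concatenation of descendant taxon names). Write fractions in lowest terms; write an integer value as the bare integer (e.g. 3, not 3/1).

((((C:5/6,E:19/6):41/8,M:39/8):41/8,S:-7/8):31/16,T:31/16)

1. join C+E (d=4, Q=-75) ⇒ CE; edges |C|=5/6, |E|=19/6
  updated: d(CE,M)=10, d(CE,S)=23/2, d(CE,T)=12
2. join CE+M (d=10, Q=-93/2) ⇒ CEM; edges |CE|=41/8, |M|=39/8
  updated: d(CEM,S)=17/4, d(CEM,T)=9
3. join CEM+S (d=17/4, Q=-65/4) ⇒ CEMS; edges |CEM|=41/8, |S|=-7/8
  updated: d(CEMS,T)=31/8
4. join CEMS+T (d=31/8) ⇒ CEMST; edges |CEMS|=31/16, |T|=31/16
final tree: ((((C:5/6,E:19/6):41/8,M:39/8):41/8,S:-7/8):31/16,T:31/16)
total length: 177/8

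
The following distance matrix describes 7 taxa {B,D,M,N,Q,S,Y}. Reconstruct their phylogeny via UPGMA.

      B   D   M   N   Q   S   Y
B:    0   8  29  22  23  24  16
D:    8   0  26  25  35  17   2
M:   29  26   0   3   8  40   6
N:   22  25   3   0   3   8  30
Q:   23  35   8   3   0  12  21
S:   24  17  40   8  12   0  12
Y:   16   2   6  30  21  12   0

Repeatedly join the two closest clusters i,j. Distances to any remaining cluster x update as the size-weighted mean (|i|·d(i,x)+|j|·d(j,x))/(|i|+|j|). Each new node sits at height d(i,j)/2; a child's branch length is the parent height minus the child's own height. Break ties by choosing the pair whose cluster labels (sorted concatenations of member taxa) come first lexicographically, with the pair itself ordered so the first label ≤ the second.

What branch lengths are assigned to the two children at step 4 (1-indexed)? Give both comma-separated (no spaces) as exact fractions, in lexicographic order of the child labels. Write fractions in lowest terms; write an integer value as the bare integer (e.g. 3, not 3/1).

6,5

step 1: merge (D,Y) at d=2; branch lengths D→1, Y→1; new cluster DY
  updated: d(B,DY)=12, d(DY,M)=16, d(DY,N)=55/2, d(DY,Q)=28, d(DY,S)=29/2
step 2: merge (M,N) at d=3; branch lengths M→3/2, N→3/2; new cluster MN
  updated: d(B,MN)=51/2, d(DY,MN)=87/4, d(MN,Q)=11/2, d(MN,S)=24
step 3: merge (MN,Q) at d=11/2; branch lengths MN→5/4, Q→11/4; new cluster MNQ
  updated: d(B,MNQ)=74/3, d(DY,MNQ)=143/6, d(MNQ,S)=20
step 4: merge (B,DY) at d=12; branch lengths B→6, DY→5; new cluster BDY
  updated: d(BDY,MNQ)=217/9, d(BDY,S)=53/3
step 5: merge (BDY,S) at d=53/3; branch lengths BDY→17/6, S→53/6; new cluster BDSY
  updated: d(BDSY,MNQ)=277/12
step 6: merge (BDSY,MNQ) at d=277/12; branch lengths BDSY→65/24, MNQ→211/24; new cluster BDMNQSY
final tree: (((B:6,(D:1,Y:1):5):17/6,S:53/6):65/24,((M:3/2,N:3/2):5/4,Q:11/4):211/24)
total length: 259/6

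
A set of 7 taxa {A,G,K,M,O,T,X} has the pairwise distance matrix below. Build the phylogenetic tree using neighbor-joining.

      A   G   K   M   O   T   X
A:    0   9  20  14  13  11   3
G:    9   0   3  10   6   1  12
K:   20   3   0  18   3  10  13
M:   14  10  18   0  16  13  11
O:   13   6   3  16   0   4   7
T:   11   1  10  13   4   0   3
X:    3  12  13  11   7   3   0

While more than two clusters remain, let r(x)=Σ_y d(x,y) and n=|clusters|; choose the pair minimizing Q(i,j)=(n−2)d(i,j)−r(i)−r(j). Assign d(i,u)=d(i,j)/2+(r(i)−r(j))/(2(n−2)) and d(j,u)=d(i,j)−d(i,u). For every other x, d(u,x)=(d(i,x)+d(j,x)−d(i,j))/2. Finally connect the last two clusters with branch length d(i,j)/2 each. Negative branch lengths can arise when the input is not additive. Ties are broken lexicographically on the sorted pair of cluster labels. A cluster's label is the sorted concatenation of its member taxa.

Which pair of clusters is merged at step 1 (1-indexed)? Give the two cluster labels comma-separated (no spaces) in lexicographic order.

step 1: merge (A,X) at d=3, Q=-104; branch lengths A→18/5, X→-3/5; new cluster AX
  updated: d(AX,G)=9, d(AX,K)=15, d(AX,M)=11, d(AX,O)=17/2, d(AX,T)=11/2
step 2: merge (K,O) at d=3, Q=-149/2; branch lengths K→47/16, O→1/16; new cluster KO
  updated: d(AX,KO)=41/4, d(G,KO)=3, d(KO,M)=31/2, d(KO,T)=11/2
step 3: merge (AX,M) at d=11, Q=-209/4; branch lengths AX→77/24, M→187/24; new cluster AMX
  updated: d(AMX,G)=4, d(AMX,KO)=59/8, d(AMX,T)=15/4
step 4: merge (AMX,T) at d=15/4, Q=-143/8; branch lengths AMX→99/32, T→21/32; new cluster AMTX
  updated: d(AMTX,G)=5/8, d(AMTX,KO)=73/16
step 5: merge (AMTX,G) at d=5/8, Q=-131/16; branch lengths AMTX→35/32, G→-15/32; new cluster AGMTX
  updated: d(AGMTX,KO)=111/32
step 6: merge (AGMTX,KO) at d=111/32; branch lengths AGMTX→111/64, KO→111/64; new cluster AGKMOTX
final tree: (((((A:18/5,X:-3/5):77/24,M:187/24):99/32,T:21/32):35/32,G:-15/32):111/64,(K:47/16,O:1/16):111/64)
total length: 795/32

A,X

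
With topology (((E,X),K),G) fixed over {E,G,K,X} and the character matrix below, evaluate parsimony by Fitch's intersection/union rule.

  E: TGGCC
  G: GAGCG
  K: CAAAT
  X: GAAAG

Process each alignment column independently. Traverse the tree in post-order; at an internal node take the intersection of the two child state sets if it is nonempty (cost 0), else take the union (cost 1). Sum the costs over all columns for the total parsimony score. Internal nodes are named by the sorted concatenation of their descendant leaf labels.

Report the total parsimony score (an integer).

9

[col 0] EX: children E:{T}, X:{G} ∪→ {G,T}; cost 1
[col 0] EKX: children EX:{G,T}, K:{C} ∪→ {C,G,T}; cost 1
[col 0] EGKX: children EKX:{C,G,T}, G:{G} ∩→ {G}; cost 0
[col 1] EX: children E:{G}, X:{A} ∪→ {A,G}; cost 1
[col 1] EKX: children EX:{A,G}, K:{A} ∩→ {A}; cost 0
[col 1] EGKX: children EKX:{A}, G:{A} ∩→ {A}; cost 0
[col 2] EX: children E:{G}, X:{A} ∪→ {A,G}; cost 1
[col 2] EKX: children EX:{A,G}, K:{A} ∩→ {A}; cost 0
[col 2] EGKX: children EKX:{A}, G:{G} ∪→ {A,G}; cost 1
[col 3] EX: children E:{C}, X:{A} ∪→ {A,C}; cost 1
[col 3] EKX: children EX:{A,C}, K:{A} ∩→ {A}; cost 0
[col 3] EGKX: children EKX:{A}, G:{C} ∪→ {A,C}; cost 1
[col 4] EX: children E:{C}, X:{G} ∪→ {C,G}; cost 1
[col 4] EKX: children EX:{C,G}, K:{T} ∪→ {C,G,T}; cost 1
[col 4] EGKX: children EKX:{C,G,T}, G:{G} ∩→ {G}; cost 0
per-site changes: [2, 1, 2, 2, 2]; total = 9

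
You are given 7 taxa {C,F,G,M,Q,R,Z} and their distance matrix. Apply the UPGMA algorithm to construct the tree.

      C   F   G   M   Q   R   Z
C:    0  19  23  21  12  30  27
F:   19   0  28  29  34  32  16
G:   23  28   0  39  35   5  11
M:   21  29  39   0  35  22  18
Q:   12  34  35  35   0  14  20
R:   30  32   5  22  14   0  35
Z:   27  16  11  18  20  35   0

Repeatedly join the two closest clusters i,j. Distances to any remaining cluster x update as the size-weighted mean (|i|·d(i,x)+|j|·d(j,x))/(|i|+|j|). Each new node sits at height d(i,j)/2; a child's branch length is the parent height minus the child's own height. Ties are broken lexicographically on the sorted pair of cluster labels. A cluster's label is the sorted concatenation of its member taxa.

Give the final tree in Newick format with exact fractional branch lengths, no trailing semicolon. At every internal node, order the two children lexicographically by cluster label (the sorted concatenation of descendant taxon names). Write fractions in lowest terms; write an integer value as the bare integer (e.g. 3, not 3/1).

iteration 1: select G,R (d=5); attach at lengths (5/2, 5/2); label the merged cluster GR
  updated: d(C,GR)=53/2, d(F,GR)=30, d(GR,M)=61/2, d(GR,Q)=49/2, d(GR,Z)=23
iteration 2: select C,Q (d=12); attach at lengths (6, 6); label the merged cluster CQ
  updated: d(CQ,F)=53/2, d(CQ,GR)=51/2, d(CQ,M)=28, d(CQ,Z)=47/2
iteration 3: select F,Z (d=16); attach at lengths (8, 8); label the merged cluster FZ
  updated: d(CQ,FZ)=25, d(FZ,GR)=53/2, d(FZ,M)=47/2
iteration 4: select FZ,M (d=47/2); attach at lengths (15/4, 47/4); label the merged cluster FMZ
  updated: d(CQ,FMZ)=26, d(FMZ,GR)=167/6
iteration 5: select CQ,GR (d=51/2); attach at lengths (27/4, 41/4); label the merged cluster CGQR
  updated: d(CGQR,FMZ)=323/12
iteration 6: select CGQR,FMZ (d=323/12); attach at lengths (17/24, 41/24); label the merged cluster CFGMQRZ
final tree: (((C:6,Q:6):27/4,(G:5/2,R:5/2):41/4):17/24,((F:8,Z:8):15/4,M:47/4):41/24)
total length: 815/12

(((C:6,Q:6):27/4,(G:5/2,R:5/2):41/4):17/24,((F:8,Z:8):15/4,M:47/4):41/24)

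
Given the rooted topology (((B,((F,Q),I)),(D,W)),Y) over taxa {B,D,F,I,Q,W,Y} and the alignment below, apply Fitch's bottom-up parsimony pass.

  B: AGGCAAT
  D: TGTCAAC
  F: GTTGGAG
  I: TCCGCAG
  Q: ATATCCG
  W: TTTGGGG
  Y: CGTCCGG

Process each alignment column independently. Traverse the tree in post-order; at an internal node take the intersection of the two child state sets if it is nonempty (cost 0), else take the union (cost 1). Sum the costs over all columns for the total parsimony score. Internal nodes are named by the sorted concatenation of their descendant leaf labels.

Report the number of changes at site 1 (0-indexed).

site 0, node FQ: F={G} ∪ Q={A} → {A,G} (+1)
site 0, node FIQ: FQ={A,G} ∪ I={T} → {A,G,T} (+1)
site 0, node BFIQ: B={A} ∩ FIQ={A,G,T} → {A} (+0)
site 0, node DW: D={T} ∩ W={T} → {T} (+0)
site 0, node BDFIQW: BFIQ={A} ∪ DW={T} → {A,T} (+1)
site 0, node BDFIQWY: BDFIQW={A,T} ∪ Y={C} → {A,C,T} (+1)
site 1, node FQ: F={T} ∩ Q={T} → {T} (+0)
site 1, node FIQ: FQ={T} ∪ I={C} → {C,T} (+1)
site 1, node BFIQ: B={G} ∪ FIQ={C,T} → {C,G,T} (+1)
site 1, node DW: D={G} ∪ W={T} → {G,T} (+1)
site 1, node BDFIQW: BFIQ={C,G,T} ∩ DW={G,T} → {G,T} (+0)
site 1, node BDFIQWY: BDFIQW={G,T} ∩ Y={G} → {G} (+0)
site 2, node FQ: F={T} ∪ Q={A} → {A,T} (+1)
site 2, node FIQ: FQ={A,T} ∪ I={C} → {A,C,T} (+1)
site 2, node BFIQ: B={G} ∪ FIQ={A,C,T} → {A,C,G,T} (+1)
site 2, node DW: D={T} ∩ W={T} → {T} (+0)
site 2, node BDFIQW: BFIQ={A,C,G,T} ∩ DW={T} → {T} (+0)
site 2, node BDFIQWY: BDFIQW={T} ∩ Y={T} → {T} (+0)
site 3, node FQ: F={G} ∪ Q={T} → {G,T} (+1)
site 3, node FIQ: FQ={G,T} ∩ I={G} → {G} (+0)
site 3, node BFIQ: B={C} ∪ FIQ={G} → {C,G} (+1)
site 3, node DW: D={C} ∪ W={G} → {C,G} (+1)
site 3, node BDFIQW: BFIQ={C,G} ∩ DW={C,G} → {C,G} (+0)
site 3, node BDFIQWY: BDFIQW={C,G} ∩ Y={C} → {C} (+0)
site 4, node FQ: F={G} ∪ Q={C} → {C,G} (+1)
site 4, node FIQ: FQ={C,G} ∩ I={C} → {C} (+0)
site 4, node BFIQ: B={A} ∪ FIQ={C} → {A,C} (+1)
site 4, node DW: D={A} ∪ W={G} → {A,G} (+1)
site 4, node BDFIQW: BFIQ={A,C} ∩ DW={A,G} → {A} (+0)
site 4, node BDFIQWY: BDFIQW={A} ∪ Y={C} → {A,C} (+1)
site 5, node FQ: F={A} ∪ Q={C} → {A,C} (+1)
site 5, node FIQ: FQ={A,C} ∩ I={A} → {A} (+0)
site 5, node BFIQ: B={A} ∩ FIQ={A} → {A} (+0)
site 5, node DW: D={A} ∪ W={G} → {A,G} (+1)
site 5, node BDFIQW: BFIQ={A} ∩ DW={A,G} → {A} (+0)
site 5, node BDFIQWY: BDFIQW={A} ∪ Y={G} → {A,G} (+1)
site 6, node FQ: F={G} ∩ Q={G} → {G} (+0)
site 6, node FIQ: FQ={G} ∩ I={G} → {G} (+0)
site 6, node BFIQ: B={T} ∪ FIQ={G} → {G,T} (+1)
site 6, node DW: D={C} ∪ W={G} → {C,G} (+1)
site 6, node BDFIQW: BFIQ={G,T} ∩ DW={C,G} → {G} (+0)
site 6, node BDFIQWY: BDFIQW={G} ∩ Y={G} → {G} (+0)
per-site changes: [4, 3, 3, 3, 4, 3, 2]; total = 22

3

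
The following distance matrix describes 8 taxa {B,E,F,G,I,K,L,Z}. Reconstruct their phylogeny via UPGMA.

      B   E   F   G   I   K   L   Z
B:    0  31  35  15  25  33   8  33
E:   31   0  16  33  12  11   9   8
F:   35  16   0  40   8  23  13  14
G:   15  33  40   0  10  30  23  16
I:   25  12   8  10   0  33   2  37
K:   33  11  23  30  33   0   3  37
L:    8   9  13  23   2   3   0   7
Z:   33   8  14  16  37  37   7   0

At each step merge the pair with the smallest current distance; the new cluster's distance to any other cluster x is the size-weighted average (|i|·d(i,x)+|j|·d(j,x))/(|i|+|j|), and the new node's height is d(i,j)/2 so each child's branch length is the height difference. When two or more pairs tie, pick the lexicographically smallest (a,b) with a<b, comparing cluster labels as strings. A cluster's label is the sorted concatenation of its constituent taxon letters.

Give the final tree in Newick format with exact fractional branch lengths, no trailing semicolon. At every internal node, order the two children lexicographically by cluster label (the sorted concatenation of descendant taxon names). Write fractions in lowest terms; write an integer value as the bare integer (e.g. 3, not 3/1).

((B:15/2,G:15/2):137/24,(((E:4,Z:4):47/12,(F:21/4,(I:1,L:1):17/4):8/3):167/60,K:107/10):301/120)

step 1: merge (I,L) at d=2; branch lengths I→1, L→1; new cluster IL
  updated: d(B,IL)=33/2, d(E,IL)=21/2, d(F,IL)=21/2, d(G,IL)=33/2, d(IL,K)=18, d(IL,Z)=22
step 2: merge (E,Z) at d=8; branch lengths E→4, Z→4; new cluster EZ
  updated: d(B,EZ)=32, d(EZ,F)=15, d(EZ,G)=49/2, d(EZ,IL)=65/4, d(EZ,K)=24
step 3: merge (F,IL) at d=21/2; branch lengths F→21/4, IL→17/4; new cluster FIL
  updated: d(B,FIL)=68/3, d(EZ,FIL)=95/6, d(FIL,G)=73/3, d(FIL,K)=59/3
step 4: merge (B,G) at d=15; branch lengths B→15/2, G→15/2; new cluster BG
  updated: d(BG,EZ)=113/4, d(BG,FIL)=47/2, d(BG,K)=63/2
step 5: merge (EZ,FIL) at d=95/6; branch lengths EZ→47/12, FIL→8/3; new cluster EFILZ
  updated: d(BG,EFILZ)=127/5, d(EFILZ,K)=107/5
step 6: merge (EFILZ,K) at d=107/5; branch lengths EFILZ→167/60, K→107/10; new cluster EFIKLZ
  updated: d(BG,EFIKLZ)=317/12
step 7: merge (BG,EFIKLZ) at d=317/12; branch lengths BG→137/24, EFIKLZ→301/120; new cluster BEFGIKLZ
final tree: ((B:15/2,G:15/2):137/24,(((E:4,Z:4):47/12,(F:21/4,(I:1,L:1):17/4):8/3):167/60,K:107/10):301/120)
total length: 3767/60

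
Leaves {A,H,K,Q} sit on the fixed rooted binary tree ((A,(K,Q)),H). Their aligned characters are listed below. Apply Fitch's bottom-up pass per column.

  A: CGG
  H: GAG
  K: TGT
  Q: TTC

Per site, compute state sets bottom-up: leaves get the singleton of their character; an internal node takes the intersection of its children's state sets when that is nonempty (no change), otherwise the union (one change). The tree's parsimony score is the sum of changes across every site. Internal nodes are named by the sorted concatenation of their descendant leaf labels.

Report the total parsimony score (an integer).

6

[col 0] KQ: children K:{T}, Q:{T} ∩→ {T}; cost 0
[col 0] AKQ: children A:{C}, KQ:{T} ∪→ {C,T}; cost 1
[col 0] AHKQ: children AKQ:{C,T}, H:{G} ∪→ {C,G,T}; cost 1
[col 1] KQ: children K:{G}, Q:{T} ∪→ {G,T}; cost 1
[col 1] AKQ: children A:{G}, KQ:{G,T} ∩→ {G}; cost 0
[col 1] AHKQ: children AKQ:{G}, H:{A} ∪→ {A,G}; cost 1
[col 2] KQ: children K:{T}, Q:{C} ∪→ {C,T}; cost 1
[col 2] AKQ: children A:{G}, KQ:{C,T} ∪→ {C,G,T}; cost 1
[col 2] AHKQ: children AKQ:{C,G,T}, H:{G} ∩→ {G}; cost 0
per-site changes: [2, 2, 2]; total = 6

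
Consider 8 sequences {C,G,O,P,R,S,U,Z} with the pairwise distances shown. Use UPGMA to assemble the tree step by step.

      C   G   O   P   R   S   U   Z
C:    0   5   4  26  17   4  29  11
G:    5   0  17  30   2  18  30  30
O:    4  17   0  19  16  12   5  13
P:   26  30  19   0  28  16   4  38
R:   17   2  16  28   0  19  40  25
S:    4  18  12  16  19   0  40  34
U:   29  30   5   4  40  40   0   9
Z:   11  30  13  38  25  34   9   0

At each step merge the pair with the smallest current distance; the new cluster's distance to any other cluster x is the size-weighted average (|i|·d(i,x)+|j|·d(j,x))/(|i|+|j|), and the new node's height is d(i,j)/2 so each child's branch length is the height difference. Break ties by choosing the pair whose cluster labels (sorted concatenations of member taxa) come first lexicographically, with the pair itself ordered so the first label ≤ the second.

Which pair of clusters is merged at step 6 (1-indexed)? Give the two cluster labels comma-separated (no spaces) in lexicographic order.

CGORS,Z

iteration 1: select G,R (d=2); attach at lengths (1, 1); label the merged cluster GR
  updated: d(C,GR)=11, d(GR,O)=33/2, d(GR,P)=29, d(GR,S)=37/2, d(GR,U)=35, d(GR,Z)=55/2
iteration 2: select C,O (d=4); attach at lengths (2, 2); label the merged cluster CO
  updated: d(CO,GR)=55/4, d(CO,P)=45/2, d(CO,S)=8, d(CO,U)=17, d(CO,Z)=12
iteration 3: select P,U (d=4); attach at lengths (2, 2); label the merged cluster PU
  updated: d(CO,PU)=79/4, d(GR,PU)=32, d(PU,S)=28, d(PU,Z)=47/2
iteration 4: select CO,S (d=8); attach at lengths (2, 4); label the merged cluster COS
  updated: d(COS,GR)=46/3, d(COS,PU)=45/2, d(COS,Z)=58/3
iteration 5: select COS,GR (d=46/3); attach at lengths (11/3, 20/3); label the merged cluster CGORS
  updated: d(CGORS,PU)=263/10, d(CGORS,Z)=113/5
iteration 6: select CGORS,Z (d=113/5); attach at lengths (109/30, 113/10); label the merged cluster CGORSZ
  updated: d(CGORSZ,PU)=155/6
iteration 7: select CGORSZ,PU (d=155/6); attach at lengths (97/60, 131/12); label the merged cluster CGOPRSUZ
final tree: (((((C:2,O:2):2,S:4):11/3,(G:1,R:1):20/3):109/30,Z:113/10):97/60,(P:2,U:2):131/12)
total length: 269/5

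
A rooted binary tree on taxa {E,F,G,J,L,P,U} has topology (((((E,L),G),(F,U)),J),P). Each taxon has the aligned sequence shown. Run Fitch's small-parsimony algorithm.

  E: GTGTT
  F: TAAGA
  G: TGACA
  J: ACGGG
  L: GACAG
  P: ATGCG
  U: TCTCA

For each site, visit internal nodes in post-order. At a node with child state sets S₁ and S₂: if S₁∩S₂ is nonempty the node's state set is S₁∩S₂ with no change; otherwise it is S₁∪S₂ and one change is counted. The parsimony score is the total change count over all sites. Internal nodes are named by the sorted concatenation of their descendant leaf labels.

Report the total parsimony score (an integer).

[col 0] EL: children E:{G}, L:{G} ∩→ {G}; cost 0
[col 0] EGL: children EL:{G}, G:{T} ∪→ {G,T}; cost 1
[col 0] FU: children F:{T}, U:{T} ∩→ {T}; cost 0
[col 0] EFGLU: children EGL:{G,T}, FU:{T} ∩→ {T}; cost 0
[col 0] EFGJLU: children EFGLU:{T}, J:{A} ∪→ {A,T}; cost 1
[col 0] EFGJLPU: children EFGJLU:{A,T}, P:{A} ∩→ {A}; cost 0
[col 1] EL: children E:{T}, L:{A} ∪→ {A,T}; cost 1
[col 1] EGL: children EL:{A,T}, G:{G} ∪→ {A,G,T}; cost 1
[col 1] FU: children F:{A}, U:{C} ∪→ {A,C}; cost 1
[col 1] EFGLU: children EGL:{A,G,T}, FU:{A,C} ∩→ {A}; cost 0
[col 1] EFGJLU: children EFGLU:{A}, J:{C} ∪→ {A,C}; cost 1
[col 1] EFGJLPU: children EFGJLU:{A,C}, P:{T} ∪→ {A,C,T}; cost 1
[col 2] EL: children E:{G}, L:{C} ∪→ {C,G}; cost 1
[col 2] EGL: children EL:{C,G}, G:{A} ∪→ {A,C,G}; cost 1
[col 2] FU: children F:{A}, U:{T} ∪→ {A,T}; cost 1
[col 2] EFGLU: children EGL:{A,C,G}, FU:{A,T} ∩→ {A}; cost 0
[col 2] EFGJLU: children EFGLU:{A}, J:{G} ∪→ {A,G}; cost 1
[col 2] EFGJLPU: children EFGJLU:{A,G}, P:{G} ∩→ {G}; cost 0
[col 3] EL: children E:{T}, L:{A} ∪→ {A,T}; cost 1
[col 3] EGL: children EL:{A,T}, G:{C} ∪→ {A,C,T}; cost 1
[col 3] FU: children F:{G}, U:{C} ∪→ {C,G}; cost 1
[col 3] EFGLU: children EGL:{A,C,T}, FU:{C,G} ∩→ {C}; cost 0
[col 3] EFGJLU: children EFGLU:{C}, J:{G} ∪→ {C,G}; cost 1
[col 3] EFGJLPU: children EFGJLU:{C,G}, P:{C} ∩→ {C}; cost 0
[col 4] EL: children E:{T}, L:{G} ∪→ {G,T}; cost 1
[col 4] EGL: children EL:{G,T}, G:{A} ∪→ {A,G,T}; cost 1
[col 4] FU: children F:{A}, U:{A} ∩→ {A}; cost 0
[col 4] EFGLU: children EGL:{A,G,T}, FU:{A} ∩→ {A}; cost 0
[col 4] EFGJLU: children EFGLU:{A}, J:{G} ∪→ {A,G}; cost 1
[col 4] EFGJLPU: children EFGJLU:{A,G}, P:{G} ∩→ {G}; cost 0
per-site changes: [2, 5, 4, 4, 3]; total = 18

18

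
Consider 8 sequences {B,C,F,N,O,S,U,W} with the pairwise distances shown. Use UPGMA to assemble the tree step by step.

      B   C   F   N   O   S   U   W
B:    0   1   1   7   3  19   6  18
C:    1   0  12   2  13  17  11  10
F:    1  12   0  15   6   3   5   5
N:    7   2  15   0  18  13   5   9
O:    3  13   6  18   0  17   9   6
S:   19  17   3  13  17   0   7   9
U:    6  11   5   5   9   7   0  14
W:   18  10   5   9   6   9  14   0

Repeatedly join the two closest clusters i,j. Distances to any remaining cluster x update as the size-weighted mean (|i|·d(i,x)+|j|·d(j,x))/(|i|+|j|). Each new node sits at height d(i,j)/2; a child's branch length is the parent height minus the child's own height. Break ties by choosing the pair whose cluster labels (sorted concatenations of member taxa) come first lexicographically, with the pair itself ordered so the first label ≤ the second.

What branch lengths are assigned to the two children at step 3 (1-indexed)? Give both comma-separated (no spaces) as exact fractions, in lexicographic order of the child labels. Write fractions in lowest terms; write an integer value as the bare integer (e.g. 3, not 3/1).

iteration 1: select B,C (d=1); attach at lengths (1/2, 1/2); label the merged cluster BC
  updated: d(BC,F)=13/2, d(BC,N)=9/2, d(BC,O)=8, d(BC,S)=18, d(BC,U)=17/2, d(BC,W)=14
iteration 2: select F,S (d=3); attach at lengths (3/2, 3/2); label the merged cluster FS
  updated: d(BC,FS)=49/4, d(FS,N)=14, d(FS,O)=23/2, d(FS,U)=6, d(FS,W)=7
iteration 3: select BC,N (d=9/2); attach at lengths (7/4, 9/4); label the merged cluster BCN
  updated: d(BCN,FS)=77/6, d(BCN,O)=34/3, d(BCN,U)=22/3, d(BCN,W)=37/3
iteration 4: select FS,U (d=6); attach at lengths (3/2, 3); label the merged cluster FSU
  updated: d(BCN,FSU)=11, d(FSU,O)=32/3, d(FSU,W)=28/3
iteration 5: select O,W (d=6); attach at lengths (3, 3); label the merged cluster OW
  updated: d(BCN,OW)=71/6, d(FSU,OW)=10
iteration 6: select FSU,OW (d=10); attach at lengths (2, 2); label the merged cluster FOSUW
  updated: d(BCN,FOSUW)=34/3
iteration 7: select BCN,FOSUW (d=34/3); attach at lengths (41/12, 2/3); label the merged cluster BCFNOSUW
final tree: (((B:1/2,C:1/2):7/4,N:9/4):41/12,(((F:3/2,S:3/2):3/2,U:3):2,(O:3,W:3):2):2/3)
total length: 319/12

7/4,9/4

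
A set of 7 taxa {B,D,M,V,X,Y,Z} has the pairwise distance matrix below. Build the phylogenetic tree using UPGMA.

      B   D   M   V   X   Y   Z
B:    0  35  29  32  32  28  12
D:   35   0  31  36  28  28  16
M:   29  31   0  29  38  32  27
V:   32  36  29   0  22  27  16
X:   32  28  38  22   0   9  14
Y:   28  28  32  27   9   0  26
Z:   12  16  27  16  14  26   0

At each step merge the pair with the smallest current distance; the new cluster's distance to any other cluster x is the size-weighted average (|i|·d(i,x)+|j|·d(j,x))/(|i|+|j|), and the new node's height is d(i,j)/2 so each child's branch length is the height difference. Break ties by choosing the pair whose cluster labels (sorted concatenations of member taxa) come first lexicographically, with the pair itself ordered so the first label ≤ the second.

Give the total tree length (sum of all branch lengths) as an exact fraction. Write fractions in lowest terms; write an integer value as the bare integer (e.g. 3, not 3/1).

1. join X+Y (d=9) ⇒ XY; edges |X|=9/2, |Y|=9/2
  updated: d(B,XY)=30, d(D,XY)=28, d(M,XY)=35, d(V,XY)=49/2, d(XY,Z)=20
2. join B+Z (d=12) ⇒ BZ; edges |B|=6, |Z|=6
  updated: d(BZ,D)=51/2, d(BZ,M)=28, d(BZ,V)=24, d(BZ,XY)=25
3. join BZ+V (d=24) ⇒ BVZ; edges |BZ|=6, |V|=12
  updated: d(BVZ,D)=29, d(BVZ,M)=85/3, d(BVZ,XY)=149/6
4. join BVZ+XY (d=149/6) ⇒ BVXYZ; edges |BVZ|=5/12, |XY|=95/12
  updated: d(BVXYZ,D)=143/5, d(BVXYZ,M)=31
5. join BVXYZ+D (d=143/5) ⇒ BDVXYZ; edges |BVXYZ|=113/60, |D|=143/10
  updated: d(BDVXYZ,M)=31
6. join BDVXYZ+M (d=31) ⇒ BDMVXYZ; edges |BDVXYZ|=6/5, |M|=31/2
final tree: (((((B:6,Z:6):6,V:12):5/12,(X:9/2,Y:9/2):95/12):113/60,D:143/10):6/5,M:31/2)
total length: 4813/60

4813/60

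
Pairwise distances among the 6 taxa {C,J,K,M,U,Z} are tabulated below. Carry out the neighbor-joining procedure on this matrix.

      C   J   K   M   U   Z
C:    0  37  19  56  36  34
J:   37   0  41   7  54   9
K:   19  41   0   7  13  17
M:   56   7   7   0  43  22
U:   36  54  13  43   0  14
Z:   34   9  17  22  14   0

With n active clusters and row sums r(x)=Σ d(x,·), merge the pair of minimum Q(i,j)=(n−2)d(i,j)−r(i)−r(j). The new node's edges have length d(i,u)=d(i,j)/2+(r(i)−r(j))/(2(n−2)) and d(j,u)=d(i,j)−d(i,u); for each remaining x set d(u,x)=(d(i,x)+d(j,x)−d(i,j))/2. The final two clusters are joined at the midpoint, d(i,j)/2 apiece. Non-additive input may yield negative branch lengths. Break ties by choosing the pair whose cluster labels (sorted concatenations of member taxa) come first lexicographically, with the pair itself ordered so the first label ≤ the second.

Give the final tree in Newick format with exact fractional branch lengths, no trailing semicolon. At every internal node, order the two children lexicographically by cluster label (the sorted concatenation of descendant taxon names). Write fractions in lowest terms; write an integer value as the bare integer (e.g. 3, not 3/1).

(((C:323/16,K:-19/16):37/16,((J:41/8,M:15/8):53/4,Z:-5/4):173/16):203/32,U:203/32)

step 1: merge (J,M) at d=7, Q=-255; branch lengths J→41/8, M→15/8; new cluster JM
  updated: d(C,JM)=43, d(JM,K)=41/2, d(JM,U)=45, d(JM,Z)=12
step 2: merge (JM,Z) at d=12, Q=-323/2; branch lengths JM→53/4, Z→-5/4; new cluster JMZ
  updated: d(C,JMZ)=65/2, d(JMZ,K)=51/4, d(JMZ,U)=47/2
step 3: merge (C,K) at d=19, Q=-377/4; branch lengths C→323/16, K→-19/16; new cluster CK
  updated: d(CK,JMZ)=105/8, d(CK,U)=15
step 4: merge (CK,JMZ) at d=105/8, Q=-413/8; branch lengths CK→37/16, JMZ→173/16; new cluster CJKMZ
  updated: d(CJKMZ,U)=203/16
step 5: merge (CJKMZ,U) at d=203/16; branch lengths CJKMZ→203/32, U→203/32; new cluster CJKMUZ
final tree: (((C:323/16,K:-19/16):37/16,((J:41/8,M:15/8):53/4,Z:-5/4):173/16):203/32,U:203/32)
total length: 1021/16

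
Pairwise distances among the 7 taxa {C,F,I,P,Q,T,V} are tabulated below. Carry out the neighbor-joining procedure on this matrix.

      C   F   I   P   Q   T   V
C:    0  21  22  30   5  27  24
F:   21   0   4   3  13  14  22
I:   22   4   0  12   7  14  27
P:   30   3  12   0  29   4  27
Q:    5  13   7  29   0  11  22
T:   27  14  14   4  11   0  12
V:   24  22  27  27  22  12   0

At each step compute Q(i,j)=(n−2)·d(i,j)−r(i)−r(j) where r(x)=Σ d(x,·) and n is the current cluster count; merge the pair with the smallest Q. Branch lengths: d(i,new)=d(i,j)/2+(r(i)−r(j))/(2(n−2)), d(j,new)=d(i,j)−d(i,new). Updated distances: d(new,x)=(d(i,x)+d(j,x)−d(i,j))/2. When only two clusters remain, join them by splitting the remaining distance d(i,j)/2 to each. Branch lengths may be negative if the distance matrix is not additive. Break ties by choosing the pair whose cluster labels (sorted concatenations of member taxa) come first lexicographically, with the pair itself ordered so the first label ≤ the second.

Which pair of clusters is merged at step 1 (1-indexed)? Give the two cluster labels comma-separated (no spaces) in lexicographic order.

C,Q

iteration 1: select C,Q (d=5, Q=-191); attach at lengths (67/10, -17/10); label the merged cluster CQ
  updated: d(CQ,F)=29/2, d(CQ,I)=12, d(CQ,P)=27, d(CQ,T)=33/2, d(CQ,V)=41/2
iteration 2: select T,V (d=12, Q=-121); attach at lengths (0, 12); label the merged cluster TV
  updated: d(CQ,TV)=25/2, d(F,TV)=12, d(I,TV)=29/2, d(P,TV)=19/2
iteration 3: select CQ,TV (d=25/2, Q=-77); attach at lengths (55/6, 10/3); label the merged cluster CQTV
  updated: d(CQTV,F)=7, d(CQTV,I)=7, d(CQTV,P)=12
iteration 4: select CQTV,I (d=7, Q=-35); attach at lengths (17/4, 11/4); label the merged cluster CIQTV
  updated: d(CIQTV,F)=2, d(CIQTV,P)=17/2
iteration 5: select CIQTV,F (d=2, Q=-27/2); attach at lengths (15/4, -7/4); label the merged cluster CFIQTV
  updated: d(CFIQTV,P)=19/4
iteration 6: select CFIQTV,P (d=19/4); attach at lengths (19/8, 19/8); label the merged cluster CFIPQTV
final tree: (((((C:67/10,Q:-17/10):55/6,(T:0,V:12):10/3):17/4,I:11/4):15/4,F:-7/4):19/8,P:19/8)
total length: 173/4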